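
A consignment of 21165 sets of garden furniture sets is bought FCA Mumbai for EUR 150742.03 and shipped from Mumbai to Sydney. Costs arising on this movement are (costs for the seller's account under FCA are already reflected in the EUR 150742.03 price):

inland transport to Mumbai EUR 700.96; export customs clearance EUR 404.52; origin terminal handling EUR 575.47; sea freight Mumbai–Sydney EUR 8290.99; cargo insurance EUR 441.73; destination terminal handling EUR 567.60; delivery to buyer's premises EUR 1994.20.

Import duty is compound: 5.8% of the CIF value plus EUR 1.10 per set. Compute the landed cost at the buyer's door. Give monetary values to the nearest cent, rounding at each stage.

Total landed cost: EUR 195176.43

FCA: the seller delivers export-cleared goods to the carrier; the buyer bears costs from that point.
Already in the invoice (seller's account under FCA): inland to port, export clearance — exclude.
CIF value = FCA price + origin terminal + freight + insurance = 150742.03 + 575.47 + 8290.99 + 441.73 = 160050.22
Ad valorem component: 160050.22 × 5.8% = 9282.91
Specific component: 21165 × 1.10 = 23281.50
Import duty = 9282.91 + 23281.50 = 32564.41
Buyer bears: origin terminal 575.47 + freight 8290.99 + insurance 441.73 + destination terminal 567.60 + delivery 1994.20 + duty 32564.41 = 44434.40
Landed cost = invoice 150742.03 + 44434.40 = 195176.43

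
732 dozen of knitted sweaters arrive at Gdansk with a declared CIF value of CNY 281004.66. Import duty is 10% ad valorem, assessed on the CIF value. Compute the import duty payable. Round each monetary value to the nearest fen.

Import duty: CNY 28100.47

Import duty = 281004.66 × 10% = 28100.47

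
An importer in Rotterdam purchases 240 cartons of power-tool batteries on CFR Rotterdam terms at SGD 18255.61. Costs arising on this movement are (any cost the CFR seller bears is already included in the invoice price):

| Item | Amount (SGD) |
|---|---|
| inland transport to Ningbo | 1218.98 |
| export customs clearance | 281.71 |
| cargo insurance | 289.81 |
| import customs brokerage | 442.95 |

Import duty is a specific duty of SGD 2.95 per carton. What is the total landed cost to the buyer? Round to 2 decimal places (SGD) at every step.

Total landed cost: SGD 19696.37

CFR: the seller pays costs through ocean freight to the destination port, but not insurance.
Already in the invoice (seller's account under CFR): inland to port, export clearance — exclude.
CIF value = CFR price + insurance = 18255.61 + 289.81 = 18545.42
Import duty = 240 × 2.95 = 708.00
Buyer bears: insurance 289.81 + brokerage 442.95 + duty 708.00 = 1440.76
Landed cost = invoice 18255.61 + 1440.76 = 19696.37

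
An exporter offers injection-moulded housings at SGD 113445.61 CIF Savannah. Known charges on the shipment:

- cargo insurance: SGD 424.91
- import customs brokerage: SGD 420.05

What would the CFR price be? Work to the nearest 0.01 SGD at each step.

CFR price: SGD 113020.70

Not relevant to the conversion: brokerage — on the buyer under both terms; not part of either seller's price.
From CIF to CFR, the seller no longer bears: insurance.
CFR price = 113445.61 − 424.91 = 113020.70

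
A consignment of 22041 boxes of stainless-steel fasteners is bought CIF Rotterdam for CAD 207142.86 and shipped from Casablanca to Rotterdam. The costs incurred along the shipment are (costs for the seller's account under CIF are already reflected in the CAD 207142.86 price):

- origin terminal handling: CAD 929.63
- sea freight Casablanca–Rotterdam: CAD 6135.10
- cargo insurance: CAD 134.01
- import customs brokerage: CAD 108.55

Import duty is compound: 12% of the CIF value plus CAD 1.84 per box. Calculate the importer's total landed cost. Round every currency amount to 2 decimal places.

Total landed cost: CAD 272663.99

CIF: the seller pays costs through ocean freight and marine insurance to the destination port.
Already in the invoice (seller's account under CIF): origin terminal, freight, insurance — exclude.
The CIF price already equals the CIF value: 207142.86
Ad valorem component: 207142.86 × 12% = 24857.14
Specific component: 22041 × 1.84 = 40555.44
Import duty = 24857.14 + 40555.44 = 65412.58
Buyer bears: brokerage 108.55 + duty 65412.58 = 65521.13
Landed cost = invoice 207142.86 + 65521.13 = 272663.99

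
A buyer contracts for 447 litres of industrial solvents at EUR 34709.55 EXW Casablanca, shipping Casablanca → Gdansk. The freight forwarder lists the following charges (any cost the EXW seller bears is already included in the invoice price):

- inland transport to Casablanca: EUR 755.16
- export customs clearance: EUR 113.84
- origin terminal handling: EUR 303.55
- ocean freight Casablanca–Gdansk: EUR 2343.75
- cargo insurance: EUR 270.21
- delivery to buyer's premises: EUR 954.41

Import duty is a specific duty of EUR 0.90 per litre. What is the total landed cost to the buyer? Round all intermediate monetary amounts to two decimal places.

EXW: the seller makes goods available at their premises; the buyer bears all onward costs.
CIF value = EXW price + inland to port + export clearance + origin terminal + freight + insurance = 34709.55 + 755.16 + 113.84 + 303.55 + 2343.75 + 270.21 = 38496.06
Import duty = 447 × 0.90 = 402.30
Buyer bears: inland to port 755.16 + export clearance 113.84 + origin terminal 303.55 + freight 2343.75 + insurance 270.21 + delivery 954.41 + duty 402.30 = 5143.22
Landed cost = invoice 34709.55 + 5143.22 = 39852.77

Total landed cost: EUR 39852.77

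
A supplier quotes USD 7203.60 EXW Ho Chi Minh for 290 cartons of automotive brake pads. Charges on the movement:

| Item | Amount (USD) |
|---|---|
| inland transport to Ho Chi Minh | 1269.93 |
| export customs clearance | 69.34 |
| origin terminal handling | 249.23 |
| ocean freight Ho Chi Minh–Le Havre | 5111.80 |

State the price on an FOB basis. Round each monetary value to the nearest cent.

FOB price: USD 8792.10

Not relevant to the conversion: freight — on the buyer under both terms; not part of either seller's price.
From EXW to FOB, the seller additionally bears: inland to port, export clearance, origin terminal.
FOB price = 7203.60 + 1269.93 + 69.34 + 249.23 = 8792.10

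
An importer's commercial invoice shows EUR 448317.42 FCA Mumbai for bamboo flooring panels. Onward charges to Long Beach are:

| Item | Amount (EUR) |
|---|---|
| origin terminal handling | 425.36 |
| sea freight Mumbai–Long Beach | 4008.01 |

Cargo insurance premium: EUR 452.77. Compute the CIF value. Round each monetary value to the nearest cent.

CIF = FCA price + pre-shipment costs + freight + insurance
CIF = 448317.42 + 425.36 + 4008.01 + 452.77 = 453203.56

CIF value: EUR 453203.56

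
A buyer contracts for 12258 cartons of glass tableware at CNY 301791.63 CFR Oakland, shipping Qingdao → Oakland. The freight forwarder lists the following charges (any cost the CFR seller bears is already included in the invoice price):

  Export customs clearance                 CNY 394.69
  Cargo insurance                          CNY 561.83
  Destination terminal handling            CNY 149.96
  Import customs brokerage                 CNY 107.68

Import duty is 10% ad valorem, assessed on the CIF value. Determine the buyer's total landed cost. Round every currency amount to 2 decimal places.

CFR: the seller pays costs through ocean freight to the destination port, but not insurance.
Already in the invoice (seller's account under CFR): export clearance — exclude.
CIF value = CFR price + insurance = 301791.63 + 561.83 = 302353.46
Import duty = 302353.46 × 10% = 30235.35
Buyer bears: insurance 561.83 + destination terminal 149.96 + brokerage 107.68 + duty 30235.35 = 31054.82
Landed cost = invoice 301791.63 + 31054.82 = 332846.45

Total landed cost: CNY 332846.45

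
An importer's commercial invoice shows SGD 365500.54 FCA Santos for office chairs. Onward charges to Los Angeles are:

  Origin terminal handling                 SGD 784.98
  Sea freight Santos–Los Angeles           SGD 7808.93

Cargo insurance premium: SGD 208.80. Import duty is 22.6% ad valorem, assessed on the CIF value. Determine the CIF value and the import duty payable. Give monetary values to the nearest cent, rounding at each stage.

CIF value: SGD 374303.25; import duty: SGD 84592.53

CIF = FCA price + pre-shipment costs + freight + insurance
CIF = 365500.54 + 784.98 + 7808.93 + 208.80 = 374303.25
Import duty = 374303.25 × 22.6% = 84592.53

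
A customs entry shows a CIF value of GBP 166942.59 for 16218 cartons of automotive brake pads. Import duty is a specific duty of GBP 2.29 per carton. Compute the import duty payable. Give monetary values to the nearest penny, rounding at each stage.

Import duty = 16218 × 2.29 = 37139.22

Import duty: GBP 37139.22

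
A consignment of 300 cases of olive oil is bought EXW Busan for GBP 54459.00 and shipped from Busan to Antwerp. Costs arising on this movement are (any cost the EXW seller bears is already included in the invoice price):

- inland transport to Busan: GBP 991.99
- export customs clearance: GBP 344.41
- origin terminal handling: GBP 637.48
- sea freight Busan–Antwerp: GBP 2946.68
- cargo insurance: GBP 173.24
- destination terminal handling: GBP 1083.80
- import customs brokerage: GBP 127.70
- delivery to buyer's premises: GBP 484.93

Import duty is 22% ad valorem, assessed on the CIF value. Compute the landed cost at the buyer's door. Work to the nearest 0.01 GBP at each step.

Total landed cost: GBP 74350.85

EXW: the seller makes goods available at their premises; the buyer bears all onward costs.
CIF value = EXW price + inland to port + export clearance + origin terminal + freight + insurance = 54459.00 + 991.99 + 344.41 + 637.48 + 2946.68 + 173.24 = 59552.80
Import duty = 59552.80 × 22% = 13101.62
Buyer bears: inland to port 991.99 + export clearance 344.41 + origin terminal 637.48 + freight 2946.68 + insurance 173.24 + destination terminal 1083.80 + brokerage 127.70 + delivery 484.93 + duty 13101.62 = 19891.85
Landed cost = invoice 54459.00 + 19891.85 = 74350.85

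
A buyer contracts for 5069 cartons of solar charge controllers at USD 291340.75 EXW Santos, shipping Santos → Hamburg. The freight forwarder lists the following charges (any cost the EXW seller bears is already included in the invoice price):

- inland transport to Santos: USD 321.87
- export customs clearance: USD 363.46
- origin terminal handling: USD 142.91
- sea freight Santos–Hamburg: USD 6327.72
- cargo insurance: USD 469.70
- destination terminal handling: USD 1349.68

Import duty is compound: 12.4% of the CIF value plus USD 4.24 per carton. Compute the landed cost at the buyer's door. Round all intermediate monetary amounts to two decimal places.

Total landed cost: USD 358880.48

EXW: the seller makes goods available at their premises; the buyer bears all onward costs.
CIF value = EXW price + inland to port + export clearance + origin terminal + freight + insurance = 291340.75 + 321.87 + 363.46 + 142.91 + 6327.72 + 469.70 = 298966.41
Ad valorem component: 298966.41 × 12.4% = 37071.83
Specific component: 5069 × 4.24 = 21492.56
Import duty = 37071.83 + 21492.56 = 58564.39
Buyer bears: inland to port 321.87 + export clearance 363.46 + origin terminal 142.91 + freight 6327.72 + insurance 469.70 + destination terminal 1349.68 + duty 58564.39 = 67539.73
Landed cost = invoice 291340.75 + 67539.73 = 358880.48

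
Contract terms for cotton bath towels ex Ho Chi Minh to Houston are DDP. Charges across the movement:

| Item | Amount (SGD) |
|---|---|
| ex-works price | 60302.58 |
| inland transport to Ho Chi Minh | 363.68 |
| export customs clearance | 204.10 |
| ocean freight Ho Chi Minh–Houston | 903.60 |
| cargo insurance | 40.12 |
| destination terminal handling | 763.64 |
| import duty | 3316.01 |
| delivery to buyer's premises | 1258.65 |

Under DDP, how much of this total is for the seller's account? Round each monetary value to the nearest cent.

DDP: the seller bears all costs including import duty.
Seller's account: goods 60302.58 + inland to port 363.68 + export clearance 204.10 + freight 903.60 + insurance 40.12 + destination terminal 763.64 + duty 3316.01 + delivery 1258.65 = 67152.38
Buyer's account: 0.00

Seller's account: SGD 67152.38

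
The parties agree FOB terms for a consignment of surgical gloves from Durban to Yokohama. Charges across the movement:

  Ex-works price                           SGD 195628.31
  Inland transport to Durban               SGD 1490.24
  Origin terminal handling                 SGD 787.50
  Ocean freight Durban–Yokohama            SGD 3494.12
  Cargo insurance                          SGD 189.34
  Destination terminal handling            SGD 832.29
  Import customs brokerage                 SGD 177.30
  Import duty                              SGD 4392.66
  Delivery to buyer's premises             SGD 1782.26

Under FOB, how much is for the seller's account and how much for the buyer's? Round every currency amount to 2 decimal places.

FOB: the seller bears costs until goods are on board at the origin port; the buyer bears freight, insurance and all costs thereafter.
Seller's account: goods 195628.31 + inland to port 1490.24 + origin terminal 787.50 = 197906.05
Buyer's account: freight 3494.12 + insurance 189.34 + destination terminal 832.29 + brokerage 177.30 + duty 4392.66 + delivery 1782.26 = 10867.97

Seller: SGD 197906.05; buyer: SGD 10867.97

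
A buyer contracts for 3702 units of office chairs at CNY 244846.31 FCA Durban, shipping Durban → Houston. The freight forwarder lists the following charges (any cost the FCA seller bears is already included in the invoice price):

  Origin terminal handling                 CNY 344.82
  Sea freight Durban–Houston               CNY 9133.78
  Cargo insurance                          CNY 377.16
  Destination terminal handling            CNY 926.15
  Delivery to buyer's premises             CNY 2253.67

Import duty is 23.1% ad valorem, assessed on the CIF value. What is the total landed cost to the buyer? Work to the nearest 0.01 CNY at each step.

Total landed cost: CNY 316718.07

FCA: the seller delivers export-cleared goods to the carrier; the buyer bears costs from that point.
CIF value = FCA price + origin terminal + freight + insurance = 244846.31 + 344.82 + 9133.78 + 377.16 = 254702.07
Import duty = 254702.07 × 23.1% = 58836.18
Buyer bears: origin terminal 344.82 + freight 9133.78 + insurance 377.16 + destination terminal 926.15 + delivery 2253.67 + duty 58836.18 = 71871.76
Landed cost = invoice 244846.31 + 71871.76 = 316718.07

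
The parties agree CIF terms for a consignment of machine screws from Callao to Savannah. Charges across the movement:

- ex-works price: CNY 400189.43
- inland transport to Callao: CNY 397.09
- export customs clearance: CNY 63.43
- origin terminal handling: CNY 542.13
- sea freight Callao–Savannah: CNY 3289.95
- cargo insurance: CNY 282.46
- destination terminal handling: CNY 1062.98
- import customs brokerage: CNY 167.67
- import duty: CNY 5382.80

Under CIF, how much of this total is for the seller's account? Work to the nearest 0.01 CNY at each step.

Seller's account: CNY 404764.49

CIF: the seller pays costs through ocean freight and marine insurance to the destination port.
Seller's account: goods 400189.43 + inland to port 397.09 + export clearance 63.43 + origin terminal 542.13 + freight 3289.95 + insurance 282.46 = 404764.49
Buyer's account: destination terminal 1062.98 + brokerage 167.67 + duty 5382.80 = 6613.45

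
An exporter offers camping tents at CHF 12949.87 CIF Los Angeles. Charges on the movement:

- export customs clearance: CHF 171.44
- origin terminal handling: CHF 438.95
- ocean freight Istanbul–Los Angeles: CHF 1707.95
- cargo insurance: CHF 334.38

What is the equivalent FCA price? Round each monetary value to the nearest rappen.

FCA price: CHF 10468.59

Not relevant to the conversion: export clearance — on the seller under both CIF and FCA; already in the CIF price and stays in the FCA price.
From CIF to FCA, the seller no longer bears: origin terminal, freight, insurance.
FCA price = 12949.87 − 438.95 − 1707.95 − 334.38 = 10468.59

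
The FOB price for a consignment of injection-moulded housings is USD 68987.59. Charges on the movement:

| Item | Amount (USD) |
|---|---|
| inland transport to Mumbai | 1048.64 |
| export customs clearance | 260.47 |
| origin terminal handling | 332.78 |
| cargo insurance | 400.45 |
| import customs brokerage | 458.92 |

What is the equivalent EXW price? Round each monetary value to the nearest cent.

Not relevant to the conversion: brokerage, insurance — on the buyer under both terms; not part of either seller's price.
From FOB to EXW, the seller no longer bears: inland to port, export clearance, origin terminal.
EXW price = 68987.59 − 1048.64 − 260.47 − 332.78 = 67345.70

EXW price: USD 67345.70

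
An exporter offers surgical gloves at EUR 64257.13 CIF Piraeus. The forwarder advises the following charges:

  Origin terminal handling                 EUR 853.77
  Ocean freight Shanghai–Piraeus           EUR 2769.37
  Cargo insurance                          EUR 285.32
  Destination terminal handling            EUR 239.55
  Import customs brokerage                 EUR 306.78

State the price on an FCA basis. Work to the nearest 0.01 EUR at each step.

FCA price: EUR 60348.67

Not relevant to the conversion: destination terminal, brokerage — on the buyer under both terms; not part of either seller's price.
From CIF to FCA, the seller no longer bears: origin terminal, freight, insurance.
FCA price = 64257.13 − 853.77 − 2769.37 − 285.32 = 60348.67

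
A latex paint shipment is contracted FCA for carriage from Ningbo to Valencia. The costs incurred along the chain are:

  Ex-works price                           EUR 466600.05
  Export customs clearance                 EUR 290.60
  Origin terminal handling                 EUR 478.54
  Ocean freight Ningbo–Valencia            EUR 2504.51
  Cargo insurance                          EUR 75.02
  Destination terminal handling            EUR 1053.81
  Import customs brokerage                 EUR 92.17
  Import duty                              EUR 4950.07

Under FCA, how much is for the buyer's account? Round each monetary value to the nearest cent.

FCA: the seller delivers export-cleared goods to the carrier; the buyer bears costs from that point.
Seller's account: goods 466600.05 + export clearance 290.60 = 466890.65
Buyer's account: origin terminal 478.54 + freight 2504.51 + insurance 75.02 + destination terminal 1053.81 + brokerage 92.17 + duty 4950.07 = 9154.12

Buyer's account: EUR 9154.12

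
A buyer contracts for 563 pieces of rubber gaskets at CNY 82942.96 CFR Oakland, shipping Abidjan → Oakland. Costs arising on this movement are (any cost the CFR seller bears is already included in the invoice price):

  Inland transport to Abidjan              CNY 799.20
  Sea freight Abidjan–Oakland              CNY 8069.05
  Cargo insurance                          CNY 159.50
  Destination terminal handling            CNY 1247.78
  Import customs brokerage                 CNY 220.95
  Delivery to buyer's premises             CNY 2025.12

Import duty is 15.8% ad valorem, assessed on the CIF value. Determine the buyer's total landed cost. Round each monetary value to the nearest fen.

CFR: the seller pays costs through ocean freight to the destination port, but not insurance.
Already in the invoice (seller's account under CFR): inland to port, freight — exclude.
CIF value = CFR price + insurance = 82942.96 + 159.50 = 83102.46
Import duty = 83102.46 × 15.8% = 13130.19
Buyer bears: insurance 159.50 + destination terminal 1247.78 + brokerage 220.95 + delivery 2025.12 + duty 13130.19 = 16783.54
Landed cost = invoice 82942.96 + 16783.54 = 99726.50

Total landed cost: CNY 99726.50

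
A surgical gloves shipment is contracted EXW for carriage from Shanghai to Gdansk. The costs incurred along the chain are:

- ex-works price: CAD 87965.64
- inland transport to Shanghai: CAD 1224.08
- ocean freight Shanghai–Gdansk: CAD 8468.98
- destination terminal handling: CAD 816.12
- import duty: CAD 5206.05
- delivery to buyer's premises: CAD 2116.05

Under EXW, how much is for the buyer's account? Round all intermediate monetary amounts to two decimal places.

Buyer's account: CAD 17831.28

EXW: the seller makes goods available at their premises; the buyer bears all onward costs.
Seller's account: goods 87965.64 = 87965.64
Buyer's account: inland to port 1224.08 + freight 8468.98 + destination terminal 816.12 + duty 5206.05 + delivery 2116.05 = 17831.28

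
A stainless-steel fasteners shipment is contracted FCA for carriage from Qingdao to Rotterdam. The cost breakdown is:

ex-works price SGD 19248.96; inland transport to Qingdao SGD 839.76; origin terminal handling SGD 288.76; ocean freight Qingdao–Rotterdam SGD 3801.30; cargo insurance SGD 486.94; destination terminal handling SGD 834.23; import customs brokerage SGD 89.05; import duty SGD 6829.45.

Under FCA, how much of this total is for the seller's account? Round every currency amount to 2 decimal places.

FCA: the seller delivers export-cleared goods to the carrier; the buyer bears costs from that point.
Seller's account: goods 19248.96 + inland to port 839.76 = 20088.72
Buyer's account: origin terminal 288.76 + freight 3801.30 + insurance 486.94 + destination terminal 834.23 + brokerage 89.05 + duty 6829.45 = 12329.73

Seller's account: SGD 20088.72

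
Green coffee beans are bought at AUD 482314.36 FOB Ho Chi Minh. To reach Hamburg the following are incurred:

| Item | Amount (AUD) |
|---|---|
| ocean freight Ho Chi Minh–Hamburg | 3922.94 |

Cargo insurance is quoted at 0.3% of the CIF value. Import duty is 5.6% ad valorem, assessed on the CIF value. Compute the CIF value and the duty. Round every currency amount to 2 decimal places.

Let C be the CIF value. C = FOB price + freight + 0.3% × C
C − 0.3% × C = 482314.36 + 3922.94
0.997 × C = 486237.30
C = 486237.30 / 0.997 = 487700.40
Insurance premium = 0.3% × 487700.40 = 1463.10
Import duty = 487700.40 × 5.6% = 27311.22

CIF value: AUD 487700.40; import duty: AUD 27311.22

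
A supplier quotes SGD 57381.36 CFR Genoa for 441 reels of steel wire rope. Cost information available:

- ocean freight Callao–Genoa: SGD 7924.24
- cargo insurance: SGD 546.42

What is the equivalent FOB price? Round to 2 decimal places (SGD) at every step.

Not relevant to the conversion: insurance — on the buyer under both terms; not part of either seller's price.
From CFR to FOB, the seller no longer bears: freight.
FOB price = 57381.36 − 7924.24 = 49457.12

FOB price: SGD 49457.12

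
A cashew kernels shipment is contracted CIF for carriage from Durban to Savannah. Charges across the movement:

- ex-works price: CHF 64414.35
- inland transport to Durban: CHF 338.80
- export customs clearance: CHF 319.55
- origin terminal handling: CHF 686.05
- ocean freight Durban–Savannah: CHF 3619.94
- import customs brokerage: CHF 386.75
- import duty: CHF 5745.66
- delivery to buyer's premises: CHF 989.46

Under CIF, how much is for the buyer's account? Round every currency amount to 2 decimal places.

CIF: the seller pays costs through ocean freight and marine insurance to the destination port.
Seller's account: goods 64414.35 + inland to port 338.80 + export clearance 319.55 + origin terminal 686.05 + freight 3619.94 = 69378.69
Buyer's account: brokerage 386.75 + duty 5745.66 + delivery 989.46 = 7121.87

Buyer's account: CHF 7121.87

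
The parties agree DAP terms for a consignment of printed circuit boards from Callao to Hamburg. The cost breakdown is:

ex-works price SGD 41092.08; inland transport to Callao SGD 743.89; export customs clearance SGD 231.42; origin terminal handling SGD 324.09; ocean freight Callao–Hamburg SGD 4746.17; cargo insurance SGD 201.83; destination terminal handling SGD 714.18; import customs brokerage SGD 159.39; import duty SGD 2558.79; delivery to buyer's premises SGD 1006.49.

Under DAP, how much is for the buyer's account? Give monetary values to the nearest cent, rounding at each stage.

DAP: the seller bears all costs to the named destination except import duty and clearance.
Seller's account: goods 41092.08 + inland to port 743.89 + export clearance 231.42 + origin terminal 324.09 + freight 4746.17 + insurance 201.83 + destination terminal 714.18 + delivery 1006.49 = 49060.15
Buyer's account: brokerage 159.39 + duty 2558.79 = 2718.18

Buyer's account: SGD 2718.18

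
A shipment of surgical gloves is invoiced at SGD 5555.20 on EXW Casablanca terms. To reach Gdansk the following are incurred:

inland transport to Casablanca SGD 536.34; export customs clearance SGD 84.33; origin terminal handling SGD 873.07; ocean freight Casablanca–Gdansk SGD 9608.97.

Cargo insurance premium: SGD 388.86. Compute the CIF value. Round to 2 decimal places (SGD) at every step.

CIF = EXW price + pre-shipment costs + freight + insurance
CIF = 5555.20 + 536.34 + 84.33 + 873.07 + 9608.97 + 388.86 = 17046.77

CIF value: SGD 17046.77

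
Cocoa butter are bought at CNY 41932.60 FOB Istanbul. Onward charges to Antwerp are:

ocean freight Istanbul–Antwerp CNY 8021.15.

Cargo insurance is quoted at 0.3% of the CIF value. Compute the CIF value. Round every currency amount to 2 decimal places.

Let C be the CIF value. C = FOB price + freight + 0.3% × C
C − 0.3% × C = 41932.60 + 8021.15
0.997 × C = 49953.75
C = 49953.75 / 0.997 = 50104.06
Insurance premium = 0.3% × 50104.06 = 150.31

CIF value: CNY 50104.06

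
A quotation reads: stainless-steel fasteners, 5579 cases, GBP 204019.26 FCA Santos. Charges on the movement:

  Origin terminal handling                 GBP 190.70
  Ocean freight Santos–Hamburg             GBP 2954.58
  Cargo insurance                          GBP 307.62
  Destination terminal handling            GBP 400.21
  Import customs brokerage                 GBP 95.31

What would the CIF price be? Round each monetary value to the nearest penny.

Not relevant to the conversion: brokerage, destination terminal — on the buyer under both terms; not part of either seller's price.
From FCA to CIF, the seller additionally bears: origin terminal, freight, insurance.
CIF price = 204019.26 + 190.70 + 2954.58 + 307.62 = 207472.16

CIF price: GBP 207472.16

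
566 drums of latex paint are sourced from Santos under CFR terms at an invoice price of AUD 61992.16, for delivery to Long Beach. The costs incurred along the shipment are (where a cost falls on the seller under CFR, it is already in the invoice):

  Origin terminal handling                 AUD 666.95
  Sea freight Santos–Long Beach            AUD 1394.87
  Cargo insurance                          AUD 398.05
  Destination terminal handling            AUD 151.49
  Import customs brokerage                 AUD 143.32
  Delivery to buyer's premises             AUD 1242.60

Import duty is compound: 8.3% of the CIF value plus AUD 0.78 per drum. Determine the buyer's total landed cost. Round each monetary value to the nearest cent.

CFR: the seller pays costs through ocean freight to the destination port, but not insurance.
Already in the invoice (seller's account under CFR): origin terminal, freight — exclude.
CIF value = CFR price + insurance = 61992.16 + 398.05 = 62390.21
Ad valorem component: 62390.21 × 8.3% = 5178.39
Specific component: 566 × 0.78 = 441.48
Import duty = 5178.39 + 441.48 = 5619.87
Buyer bears: insurance 398.05 + destination terminal 151.49 + brokerage 143.32 + delivery 1242.60 + duty 5619.87 = 7555.33
Landed cost = invoice 61992.16 + 7555.33 = 69547.49

Total landed cost: AUD 69547.49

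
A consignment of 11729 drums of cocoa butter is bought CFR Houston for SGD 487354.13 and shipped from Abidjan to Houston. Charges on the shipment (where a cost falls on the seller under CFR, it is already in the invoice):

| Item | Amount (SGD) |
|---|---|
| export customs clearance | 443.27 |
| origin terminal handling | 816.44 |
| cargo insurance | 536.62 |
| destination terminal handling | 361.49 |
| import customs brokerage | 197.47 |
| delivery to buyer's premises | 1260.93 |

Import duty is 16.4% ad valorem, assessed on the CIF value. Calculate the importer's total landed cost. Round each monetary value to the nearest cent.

CFR: the seller pays costs through ocean freight to the destination port, but not insurance.
Already in the invoice (seller's account under CFR): export clearance, origin terminal — exclude.
CIF value = CFR price + insurance = 487354.13 + 536.62 = 487890.75
Import duty = 487890.75 × 16.4% = 80014.08
Buyer bears: insurance 536.62 + destination terminal 361.49 + brokerage 197.47 + delivery 1260.93 + duty 80014.08 = 82370.59
Landed cost = invoice 487354.13 + 82370.59 = 569724.72

Total landed cost: SGD 569724.72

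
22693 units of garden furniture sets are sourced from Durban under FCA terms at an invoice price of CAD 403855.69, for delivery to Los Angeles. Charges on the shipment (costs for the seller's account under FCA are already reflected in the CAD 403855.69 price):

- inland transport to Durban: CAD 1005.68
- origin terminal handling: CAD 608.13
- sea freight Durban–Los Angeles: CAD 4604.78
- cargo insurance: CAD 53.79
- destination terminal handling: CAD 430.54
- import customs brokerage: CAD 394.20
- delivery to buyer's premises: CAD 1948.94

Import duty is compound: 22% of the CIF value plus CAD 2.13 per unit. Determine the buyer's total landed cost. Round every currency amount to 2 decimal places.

FCA: the seller delivers export-cleared goods to the carrier; the buyer bears costs from that point.
Already in the invoice (seller's account under FCA): inland to port — exclude.
CIF value = FCA price + origin terminal + freight + insurance = 403855.69 + 608.13 + 4604.78 + 53.79 = 409122.39
Ad valorem component: 409122.39 × 22% = 90006.93
Specific component: 22693 × 2.13 = 48336.09
Import duty = 90006.93 + 48336.09 = 138343.02
Buyer bears: origin terminal 608.13 + freight 4604.78 + insurance 53.79 + destination terminal 430.54 + brokerage 394.20 + delivery 1948.94 + duty 138343.02 = 146383.40
Landed cost = invoice 403855.69 + 146383.40 = 550239.09

Total landed cost: CAD 550239.09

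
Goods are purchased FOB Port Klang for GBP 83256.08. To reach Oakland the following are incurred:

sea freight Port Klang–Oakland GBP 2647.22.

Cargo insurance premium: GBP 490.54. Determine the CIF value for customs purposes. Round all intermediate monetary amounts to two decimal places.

CIF = FOB price + freight + insurance
CIF = 83256.08 + 2647.22 + 490.54 = 86393.84

CIF value: GBP 86393.84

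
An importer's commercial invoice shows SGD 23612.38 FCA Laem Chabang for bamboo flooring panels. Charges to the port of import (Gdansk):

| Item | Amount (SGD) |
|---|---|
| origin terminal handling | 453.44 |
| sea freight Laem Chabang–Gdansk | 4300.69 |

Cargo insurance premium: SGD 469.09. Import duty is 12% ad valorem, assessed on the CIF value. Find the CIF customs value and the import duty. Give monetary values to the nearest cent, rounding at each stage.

CIF value: SGD 28835.60; import duty: SGD 3460.27

CIF = FCA price + pre-shipment costs + freight + insurance
CIF = 23612.38 + 453.44 + 4300.69 + 469.09 = 28835.60
Import duty = 28835.60 × 12% = 3460.27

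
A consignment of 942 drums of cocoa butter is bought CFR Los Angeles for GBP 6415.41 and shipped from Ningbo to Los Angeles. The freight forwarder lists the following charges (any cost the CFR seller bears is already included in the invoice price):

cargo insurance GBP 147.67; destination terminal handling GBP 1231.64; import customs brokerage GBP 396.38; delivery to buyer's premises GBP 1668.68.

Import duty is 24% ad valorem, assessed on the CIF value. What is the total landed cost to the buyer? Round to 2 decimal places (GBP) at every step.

CFR: the seller pays costs through ocean freight to the destination port, but not insurance.
CIF value = CFR price + insurance = 6415.41 + 147.67 = 6563.08
Import duty = 6563.08 × 24% = 1575.14
Buyer bears: insurance 147.67 + destination terminal 1231.64 + brokerage 396.38 + delivery 1668.68 + duty 1575.14 = 5019.51
Landed cost = invoice 6415.41 + 5019.51 = 11434.92

Total landed cost: GBP 11434.92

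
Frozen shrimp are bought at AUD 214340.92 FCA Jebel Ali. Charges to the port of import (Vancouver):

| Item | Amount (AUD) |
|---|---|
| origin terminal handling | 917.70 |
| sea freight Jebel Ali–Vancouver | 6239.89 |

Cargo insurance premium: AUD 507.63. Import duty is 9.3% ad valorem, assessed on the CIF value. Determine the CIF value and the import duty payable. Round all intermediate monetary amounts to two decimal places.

CIF value: AUD 222006.14; import duty: AUD 20646.57

CIF = FCA price + pre-shipment costs + freight + insurance
CIF = 214340.92 + 917.70 + 6239.89 + 507.63 = 222006.14
Import duty = 222006.14 × 9.3% = 20646.57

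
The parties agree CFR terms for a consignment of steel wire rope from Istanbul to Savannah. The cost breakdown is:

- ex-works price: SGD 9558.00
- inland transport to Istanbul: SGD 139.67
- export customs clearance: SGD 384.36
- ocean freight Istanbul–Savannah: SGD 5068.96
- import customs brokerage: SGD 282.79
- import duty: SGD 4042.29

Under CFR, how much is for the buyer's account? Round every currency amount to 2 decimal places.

CFR: the seller pays costs through ocean freight to the destination port, but not insurance.
Seller's account: goods 9558.00 + inland to port 139.67 + export clearance 384.36 + freight 5068.96 = 15150.99
Buyer's account: brokerage 282.79 + duty 4042.29 = 4325.08

Buyer's account: SGD 4325.08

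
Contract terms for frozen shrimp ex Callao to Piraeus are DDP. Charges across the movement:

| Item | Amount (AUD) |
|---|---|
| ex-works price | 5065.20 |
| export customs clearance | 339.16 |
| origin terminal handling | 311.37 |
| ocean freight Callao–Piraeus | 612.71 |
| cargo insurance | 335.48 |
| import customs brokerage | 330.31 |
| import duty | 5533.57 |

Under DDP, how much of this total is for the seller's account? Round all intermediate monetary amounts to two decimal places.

Seller's account: AUD 12527.80

DDP: the seller bears all costs including import duty.
Seller's account: goods 5065.20 + export clearance 339.16 + origin terminal 311.37 + freight 612.71 + insurance 335.48 + brokerage 330.31 + duty 5533.57 = 12527.80
Buyer's account: 0.00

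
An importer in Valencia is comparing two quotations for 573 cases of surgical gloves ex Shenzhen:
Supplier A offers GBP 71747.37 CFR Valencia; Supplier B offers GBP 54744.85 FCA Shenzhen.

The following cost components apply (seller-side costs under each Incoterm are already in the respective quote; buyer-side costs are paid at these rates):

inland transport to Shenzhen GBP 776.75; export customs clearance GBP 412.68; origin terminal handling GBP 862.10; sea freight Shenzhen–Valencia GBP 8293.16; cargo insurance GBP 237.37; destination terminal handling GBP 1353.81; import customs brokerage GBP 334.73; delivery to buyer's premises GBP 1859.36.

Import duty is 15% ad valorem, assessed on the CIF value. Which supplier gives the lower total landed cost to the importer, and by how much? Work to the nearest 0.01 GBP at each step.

Supplier A (CFR):
CIF value = CFR price + insurance = 71747.37 + 237.37 = 71984.74
Import duty = 71984.74 × 15% = 10797.71
Buyer bears (A): 237.37 + 1353.81 + 334.73 + 1859.36 = 3785.27
Landed cost (A) = invoice 71747.37 + 3785.27 + duty 10797.71 = 86330.35
Supplier B (FCA):
CIF value = FCA price + origin terminal + freight + insurance = 54744.85 + 862.10 + 8293.16 + 237.37 = 64137.48
Import duty = 64137.48 × 15% = 9620.62
Buyer bears (B): 862.10 + 8293.16 + 237.37 + 1353.81 + 334.73 + 1859.36 = 12940.53
Landed cost (B) = invoice 54744.85 + 12940.53 + duty 9620.62 = 77306.00
Difference = |86330.35 − 77306.00| = 9024.35

Supplier B is cheaper by GBP 9024.35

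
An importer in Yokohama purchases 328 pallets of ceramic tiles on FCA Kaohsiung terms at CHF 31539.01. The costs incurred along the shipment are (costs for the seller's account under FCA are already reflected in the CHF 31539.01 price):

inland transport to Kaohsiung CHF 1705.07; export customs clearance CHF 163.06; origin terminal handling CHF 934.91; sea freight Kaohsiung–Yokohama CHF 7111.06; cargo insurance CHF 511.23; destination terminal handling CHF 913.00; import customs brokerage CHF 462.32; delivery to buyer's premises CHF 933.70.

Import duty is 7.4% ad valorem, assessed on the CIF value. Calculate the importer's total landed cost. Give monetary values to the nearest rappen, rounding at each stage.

FCA: the seller delivers export-cleared goods to the carrier; the buyer bears costs from that point.
Already in the invoice (seller's account under FCA): inland to port, export clearance — exclude.
CIF value = FCA price + origin terminal + freight + insurance = 31539.01 + 934.91 + 7111.06 + 511.23 = 40096.21
Import duty = 40096.21 × 7.4% = 2967.12
Buyer bears: origin terminal 934.91 + freight 7111.06 + insurance 511.23 + destination terminal 913.00 + brokerage 462.32 + delivery 933.70 + duty 2967.12 = 13833.34
Landed cost = invoice 31539.01 + 13833.34 = 45372.35

Total landed cost: CHF 45372.35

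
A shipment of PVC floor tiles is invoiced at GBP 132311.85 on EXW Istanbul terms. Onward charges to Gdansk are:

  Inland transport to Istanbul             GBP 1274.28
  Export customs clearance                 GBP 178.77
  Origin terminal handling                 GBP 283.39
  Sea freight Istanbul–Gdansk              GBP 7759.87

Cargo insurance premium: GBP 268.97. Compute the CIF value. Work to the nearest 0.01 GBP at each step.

CIF value: GBP 142077.13

CIF = EXW price + pre-shipment costs + freight + insurance
CIF = 132311.85 + 1274.28 + 178.77 + 283.39 + 7759.87 + 268.97 = 142077.13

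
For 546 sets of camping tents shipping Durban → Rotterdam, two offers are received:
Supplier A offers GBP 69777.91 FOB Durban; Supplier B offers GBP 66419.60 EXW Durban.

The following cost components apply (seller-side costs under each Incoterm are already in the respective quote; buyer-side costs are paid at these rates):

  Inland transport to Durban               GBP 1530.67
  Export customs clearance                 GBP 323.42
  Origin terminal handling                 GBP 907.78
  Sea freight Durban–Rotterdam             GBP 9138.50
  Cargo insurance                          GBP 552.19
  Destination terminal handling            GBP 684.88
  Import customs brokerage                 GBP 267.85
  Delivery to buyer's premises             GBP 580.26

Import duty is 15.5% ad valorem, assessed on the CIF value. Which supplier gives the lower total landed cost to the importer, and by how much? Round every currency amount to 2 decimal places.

Supplier B is cheaper by GBP 688.89

Supplier A (FOB):
CIF value = FOB price + freight + insurance = 69777.91 + 9138.50 + 552.19 = 79468.60
Import duty = 79468.60 × 15.5% = 12317.63
Buyer bears (A): 9138.50 + 552.19 + 684.88 + 267.85 + 580.26 = 11223.68
Landed cost (A) = invoice 69777.91 + 11223.68 + duty 12317.63 = 93319.22
Supplier B (EXW):
CIF value = EXW price + inland to port + export clearance + origin terminal + freight + insurance = 66419.60 + 1530.67 + 323.42 + 907.78 + 9138.50 + 552.19 = 78872.16
Import duty = 78872.16 × 15.5% = 12225.18
Buyer bears (B): 1530.67 + 323.42 + 907.78 + 9138.50 + 552.19 + 684.88 + 267.85 + 580.26 = 13985.55
Landed cost (B) = invoice 66419.60 + 13985.55 + duty 12225.18 = 92630.33
Difference = |93319.22 − 92630.33| = 688.89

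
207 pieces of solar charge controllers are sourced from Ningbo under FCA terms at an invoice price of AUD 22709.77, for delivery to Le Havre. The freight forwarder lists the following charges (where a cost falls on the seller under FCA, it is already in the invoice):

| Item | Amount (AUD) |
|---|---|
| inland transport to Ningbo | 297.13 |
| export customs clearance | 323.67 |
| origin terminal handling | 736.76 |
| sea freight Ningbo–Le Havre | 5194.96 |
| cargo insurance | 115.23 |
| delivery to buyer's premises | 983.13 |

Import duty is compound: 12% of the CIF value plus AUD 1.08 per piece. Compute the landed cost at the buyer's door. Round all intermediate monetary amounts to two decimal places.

Total landed cost: AUD 33414.22

FCA: the seller delivers export-cleared goods to the carrier; the buyer bears costs from that point.
Already in the invoice (seller's account under FCA): inland to port, export clearance — exclude.
CIF value = FCA price + origin terminal + freight + insurance = 22709.77 + 736.76 + 5194.96 + 115.23 = 28756.72
Ad valorem component: 28756.72 × 12% = 3450.81
Specific component: 207 × 1.08 = 223.56
Import duty = 3450.81 + 223.56 = 3674.37
Buyer bears: origin terminal 736.76 + freight 5194.96 + insurance 115.23 + delivery 983.13 + duty 3674.37 = 10704.45
Landed cost = invoice 22709.77 + 10704.45 = 33414.22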